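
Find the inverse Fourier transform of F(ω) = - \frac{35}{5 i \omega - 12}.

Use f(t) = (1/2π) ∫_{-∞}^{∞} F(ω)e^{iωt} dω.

f(t) = 7 e^{\frac{12 t}{5}} u\left(- t\right)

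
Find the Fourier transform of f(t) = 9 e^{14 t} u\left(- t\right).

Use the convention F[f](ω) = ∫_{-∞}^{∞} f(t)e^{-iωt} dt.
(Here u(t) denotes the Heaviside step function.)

F(ω) = - \frac{9}{i \omega - 14}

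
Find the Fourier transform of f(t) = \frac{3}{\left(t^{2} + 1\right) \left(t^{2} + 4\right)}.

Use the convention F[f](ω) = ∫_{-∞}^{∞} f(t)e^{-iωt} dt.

F(ω) = \pi e^{- \left|{\omega}\right|} - \frac{\pi e^{- 2 \left|{\omega}\right|}}{2}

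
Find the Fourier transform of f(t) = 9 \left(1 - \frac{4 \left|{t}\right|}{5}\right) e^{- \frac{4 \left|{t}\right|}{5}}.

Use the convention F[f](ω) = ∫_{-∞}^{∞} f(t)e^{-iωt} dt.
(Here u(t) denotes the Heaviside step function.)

F(ω) = \frac{18000 \omega^{2}}{\left(25 \omega^{2} + 16\right)^{2}}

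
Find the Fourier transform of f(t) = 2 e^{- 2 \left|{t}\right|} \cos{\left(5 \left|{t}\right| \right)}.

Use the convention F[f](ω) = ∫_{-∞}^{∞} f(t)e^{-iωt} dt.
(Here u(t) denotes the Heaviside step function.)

F(ω) = \frac{8 \left(\omega^{2} + 29\right)}{\omega^{4} - 42 \omega^{2} + 841}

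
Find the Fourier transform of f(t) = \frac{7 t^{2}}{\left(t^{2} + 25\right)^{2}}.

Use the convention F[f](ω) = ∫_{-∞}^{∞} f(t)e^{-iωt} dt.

F(ω) = \frac{7 \pi \left(1 - 5 \left|{\omega}\right|\right) e^{- 5 \left|{\omega}\right|}}{10}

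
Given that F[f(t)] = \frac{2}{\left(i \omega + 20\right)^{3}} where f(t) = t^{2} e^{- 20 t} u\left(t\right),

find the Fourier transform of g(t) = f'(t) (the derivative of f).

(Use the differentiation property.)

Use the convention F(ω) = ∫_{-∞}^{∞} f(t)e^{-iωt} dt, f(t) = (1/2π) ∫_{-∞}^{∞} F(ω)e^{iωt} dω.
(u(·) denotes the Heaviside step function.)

F[g](ω) = \frac{2 i \omega}{\left(i \omega + 20\right)^{3}}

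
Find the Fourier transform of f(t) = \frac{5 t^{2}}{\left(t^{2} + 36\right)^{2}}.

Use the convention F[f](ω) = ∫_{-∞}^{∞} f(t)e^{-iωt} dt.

F(ω) = \frac{5 \pi \left(1 - 6 \left|{\omega}\right|\right) e^{- 6 \left|{\omega}\right|}}{12}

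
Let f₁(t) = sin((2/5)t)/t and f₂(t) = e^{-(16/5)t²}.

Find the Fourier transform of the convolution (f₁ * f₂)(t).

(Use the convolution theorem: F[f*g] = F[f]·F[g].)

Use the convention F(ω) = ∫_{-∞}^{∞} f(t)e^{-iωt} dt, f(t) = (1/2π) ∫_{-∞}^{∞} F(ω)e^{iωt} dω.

F[f₁*f₂](ω) = \begin{cases} \frac{\sqrt{5} \pi^{\frac{3}{2}} e^{- \frac{5 \omega^{2}}{64}}}{4} & \text{for}\: \omega > - \frac{2}{5} \wedge \omega < \frac{2}{5} \\0 & \text{otherwise} \end{cases}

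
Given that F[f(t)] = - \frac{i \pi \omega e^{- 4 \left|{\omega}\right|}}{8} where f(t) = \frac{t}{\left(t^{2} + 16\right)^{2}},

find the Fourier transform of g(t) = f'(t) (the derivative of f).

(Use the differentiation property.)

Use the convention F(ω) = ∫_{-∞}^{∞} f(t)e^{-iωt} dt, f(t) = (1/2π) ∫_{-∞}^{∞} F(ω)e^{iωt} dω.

F[g](ω) = \frac{\pi \omega^{2} e^{- 4 \left|{\omega}\right|}}{8}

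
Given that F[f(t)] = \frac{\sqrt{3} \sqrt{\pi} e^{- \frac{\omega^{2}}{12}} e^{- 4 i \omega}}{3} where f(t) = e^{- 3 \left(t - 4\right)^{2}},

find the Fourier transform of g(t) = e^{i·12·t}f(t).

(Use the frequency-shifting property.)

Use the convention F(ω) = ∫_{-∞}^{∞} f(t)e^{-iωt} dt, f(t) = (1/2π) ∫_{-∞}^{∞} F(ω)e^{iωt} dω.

F[g](ω) = \frac{\sqrt{3} \sqrt{\pi} e^{- \frac{\left(\omega - 12\right) \left(\omega - 12 + 48 i\right)}{12}}}{3}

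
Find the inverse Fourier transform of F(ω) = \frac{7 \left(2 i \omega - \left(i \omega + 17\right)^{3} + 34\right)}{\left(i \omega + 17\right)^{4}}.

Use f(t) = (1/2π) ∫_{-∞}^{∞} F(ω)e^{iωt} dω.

f(t) = 7 \left(t^{2} - 1\right) e^{- 17 t} u\left(t\right)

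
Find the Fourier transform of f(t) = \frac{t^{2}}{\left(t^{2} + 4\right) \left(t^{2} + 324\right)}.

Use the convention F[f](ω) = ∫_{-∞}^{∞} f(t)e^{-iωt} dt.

F(ω) = \frac{\pi \left(9 - e^{16 \left|{\omega}\right|}\right) e^{- 18 \left|{\omega}\right|}}{160}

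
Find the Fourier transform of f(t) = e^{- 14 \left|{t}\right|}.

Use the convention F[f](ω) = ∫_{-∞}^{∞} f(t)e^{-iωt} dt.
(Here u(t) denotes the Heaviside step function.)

F(ω) = \frac{28}{\omega^{2} + 196}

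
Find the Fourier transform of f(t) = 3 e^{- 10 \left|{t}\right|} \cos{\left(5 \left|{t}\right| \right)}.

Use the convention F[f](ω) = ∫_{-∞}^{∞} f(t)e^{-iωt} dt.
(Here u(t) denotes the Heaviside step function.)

F(ω) = \frac{60 \left(\omega^{2} + 125\right)}{\omega^{4} + 150 \omega^{2} + 15625}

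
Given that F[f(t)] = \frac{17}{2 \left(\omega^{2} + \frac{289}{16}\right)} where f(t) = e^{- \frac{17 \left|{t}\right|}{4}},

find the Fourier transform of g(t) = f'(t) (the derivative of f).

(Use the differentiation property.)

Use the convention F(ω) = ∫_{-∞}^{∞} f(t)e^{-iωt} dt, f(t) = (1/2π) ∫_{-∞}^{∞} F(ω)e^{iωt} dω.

F[g](ω) = \frac{136 i \omega}{16 \omega^{2} + 289}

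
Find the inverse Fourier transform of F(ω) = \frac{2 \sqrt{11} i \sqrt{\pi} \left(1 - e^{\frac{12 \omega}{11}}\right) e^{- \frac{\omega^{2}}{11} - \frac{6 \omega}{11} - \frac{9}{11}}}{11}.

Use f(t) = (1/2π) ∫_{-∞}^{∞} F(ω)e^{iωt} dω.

f(t) = 2 e^{- \frac{11 t^{2}}{4}} \sin{\left(3 t \right)}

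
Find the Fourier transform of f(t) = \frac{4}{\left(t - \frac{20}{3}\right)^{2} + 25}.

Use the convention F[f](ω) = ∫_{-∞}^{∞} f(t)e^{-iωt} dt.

F(ω) = \frac{4 \pi e^{- \frac{20 i \omega}{3} - 5 \left|{\omega}\right|}}{5}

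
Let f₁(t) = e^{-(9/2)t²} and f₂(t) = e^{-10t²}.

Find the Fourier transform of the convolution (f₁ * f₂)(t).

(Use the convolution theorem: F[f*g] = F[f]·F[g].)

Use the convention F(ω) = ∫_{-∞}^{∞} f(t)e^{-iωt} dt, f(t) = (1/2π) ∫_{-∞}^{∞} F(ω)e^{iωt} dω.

F[f₁*f₂](ω) = \frac{\sqrt{5} \pi e^{- \frac{29 \omega^{2}}{360}}}{15}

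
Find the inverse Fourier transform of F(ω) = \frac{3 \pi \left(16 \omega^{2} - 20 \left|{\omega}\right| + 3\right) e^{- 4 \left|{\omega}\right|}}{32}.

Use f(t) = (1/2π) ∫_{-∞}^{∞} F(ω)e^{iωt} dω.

f(t) = \frac{3 t^{4}}{\left(t^{2} + 16\right)^{3}}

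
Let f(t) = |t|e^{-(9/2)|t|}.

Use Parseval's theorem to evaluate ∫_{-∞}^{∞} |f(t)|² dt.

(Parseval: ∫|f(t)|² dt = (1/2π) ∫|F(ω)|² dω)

∫|f(t)|² dt = \frac{4}{729}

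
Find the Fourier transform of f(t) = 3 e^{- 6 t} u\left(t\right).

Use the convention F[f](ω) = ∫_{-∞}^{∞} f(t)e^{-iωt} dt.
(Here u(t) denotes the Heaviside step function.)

F(ω) = \frac{3}{i \omega + 6}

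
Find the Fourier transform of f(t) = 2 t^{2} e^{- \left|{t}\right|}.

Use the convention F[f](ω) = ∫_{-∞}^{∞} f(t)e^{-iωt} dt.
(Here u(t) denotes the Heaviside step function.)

F(ω) = \frac{8 \left(1 - 3 \omega^{2}\right)}{\left(\omega^{2} + 1\right)^{3}}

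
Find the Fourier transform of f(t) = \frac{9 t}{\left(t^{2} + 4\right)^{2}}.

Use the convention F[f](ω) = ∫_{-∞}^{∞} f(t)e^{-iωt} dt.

F(ω) = - \frac{9 i \pi \omega e^{- 2 \left|{\omega}\right|}}{4}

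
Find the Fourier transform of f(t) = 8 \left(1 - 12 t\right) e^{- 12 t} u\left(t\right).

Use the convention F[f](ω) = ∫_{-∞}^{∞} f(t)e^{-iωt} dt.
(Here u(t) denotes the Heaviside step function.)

F(ω) = \frac{8 i \omega}{- \omega^{2} + 24 i \omega + 144}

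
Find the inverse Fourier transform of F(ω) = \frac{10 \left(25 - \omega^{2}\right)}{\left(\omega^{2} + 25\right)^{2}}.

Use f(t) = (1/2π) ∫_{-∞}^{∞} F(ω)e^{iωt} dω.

f(t) = 5 e^{- 5 \left|{t}\right|} \left|{t}\right|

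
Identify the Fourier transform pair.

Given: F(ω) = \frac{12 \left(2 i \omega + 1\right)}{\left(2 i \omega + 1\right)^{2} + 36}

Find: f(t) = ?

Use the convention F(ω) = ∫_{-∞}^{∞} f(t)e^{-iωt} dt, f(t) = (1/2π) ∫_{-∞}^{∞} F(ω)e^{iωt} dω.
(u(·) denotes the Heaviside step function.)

f(t) = 6 e^{- \frac{t}{2}} \cos{\left(3 t \right)} u\left(t\right)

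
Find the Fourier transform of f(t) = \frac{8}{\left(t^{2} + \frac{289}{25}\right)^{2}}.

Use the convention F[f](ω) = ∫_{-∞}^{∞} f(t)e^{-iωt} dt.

F(ω) = \frac{100 \pi \left(17 \left|{\omega}\right| + 5\right) e^{- \frac{17 \left|{\omega}\right|}{5}}}{4913}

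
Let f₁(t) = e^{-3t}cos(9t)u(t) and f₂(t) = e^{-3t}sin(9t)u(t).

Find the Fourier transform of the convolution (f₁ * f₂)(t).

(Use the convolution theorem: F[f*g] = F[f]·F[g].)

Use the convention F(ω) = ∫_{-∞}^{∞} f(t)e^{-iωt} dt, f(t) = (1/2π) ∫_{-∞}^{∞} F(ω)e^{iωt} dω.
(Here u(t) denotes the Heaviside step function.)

F[f₁*f₂](ω) = \frac{9 \left(i \omega + 3\right)}{\left(\left(i \omega + 3\right)^{2} + 81\right)^{2}}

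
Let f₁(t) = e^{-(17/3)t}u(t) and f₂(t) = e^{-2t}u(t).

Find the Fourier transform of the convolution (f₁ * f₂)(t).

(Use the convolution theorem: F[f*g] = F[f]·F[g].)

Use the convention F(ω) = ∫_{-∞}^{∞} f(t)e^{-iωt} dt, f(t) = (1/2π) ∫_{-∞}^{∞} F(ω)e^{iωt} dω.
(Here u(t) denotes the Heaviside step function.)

F[f₁*f₂](ω) = \frac{3}{\left(i \omega + 2\right) \left(3 i \omega + 17\right)}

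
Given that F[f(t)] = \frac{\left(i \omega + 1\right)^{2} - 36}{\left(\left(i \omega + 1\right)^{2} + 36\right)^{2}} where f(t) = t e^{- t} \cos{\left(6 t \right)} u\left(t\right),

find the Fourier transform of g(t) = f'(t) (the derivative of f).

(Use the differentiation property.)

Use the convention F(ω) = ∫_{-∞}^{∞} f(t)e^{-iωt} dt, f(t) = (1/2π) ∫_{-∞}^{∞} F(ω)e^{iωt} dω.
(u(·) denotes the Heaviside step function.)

F[g](ω) = \frac{i \omega \left(\left(i \omega + 1\right)^{2} - 36\right)}{\left(\left(i \omega + 1\right)^{2} + 36\right)^{2}}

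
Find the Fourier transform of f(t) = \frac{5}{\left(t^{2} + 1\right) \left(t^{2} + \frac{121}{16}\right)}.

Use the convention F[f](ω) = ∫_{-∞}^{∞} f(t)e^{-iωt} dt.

F(ω) = \frac{16 \pi e^{- \left|{\omega}\right|}}{21} - \frac{64 \pi e^{- \frac{11 \left|{\omega}\right|}{4}}}{231}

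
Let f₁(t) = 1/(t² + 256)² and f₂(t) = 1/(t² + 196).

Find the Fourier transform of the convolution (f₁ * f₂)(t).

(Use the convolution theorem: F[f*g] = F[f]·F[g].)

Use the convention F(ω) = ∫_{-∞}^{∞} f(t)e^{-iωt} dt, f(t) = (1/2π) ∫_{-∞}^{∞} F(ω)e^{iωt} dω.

F[f₁*f₂](ω) = \frac{\pi^{2} \left(16 \left|{\omega}\right| + 1\right) e^{- 30 \left|{\omega}\right|}}{114688}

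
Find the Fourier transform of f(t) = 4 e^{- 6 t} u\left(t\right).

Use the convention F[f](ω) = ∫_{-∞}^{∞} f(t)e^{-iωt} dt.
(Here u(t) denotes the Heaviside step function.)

F(ω) = \frac{4}{i \omega + 6}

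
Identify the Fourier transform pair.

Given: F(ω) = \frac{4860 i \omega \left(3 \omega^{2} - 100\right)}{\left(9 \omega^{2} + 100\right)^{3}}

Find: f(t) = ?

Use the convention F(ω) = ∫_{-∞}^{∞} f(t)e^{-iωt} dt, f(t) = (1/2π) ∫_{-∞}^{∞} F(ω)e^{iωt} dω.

f(t) = 5 t e^{- \frac{10 \left|{t}\right|}{3}} \left|{t}\right|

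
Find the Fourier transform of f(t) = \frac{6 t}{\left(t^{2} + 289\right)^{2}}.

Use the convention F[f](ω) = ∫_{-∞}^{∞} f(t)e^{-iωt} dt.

F(ω) = - \frac{3 i \pi \omega e^{- 17 \left|{\omega}\right|}}{17}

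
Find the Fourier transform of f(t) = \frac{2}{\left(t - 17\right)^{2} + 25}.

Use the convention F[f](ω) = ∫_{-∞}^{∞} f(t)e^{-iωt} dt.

F(ω) = \frac{2 \pi e^{- 17 i \omega - 5 \left|{\omega}\right|}}{5}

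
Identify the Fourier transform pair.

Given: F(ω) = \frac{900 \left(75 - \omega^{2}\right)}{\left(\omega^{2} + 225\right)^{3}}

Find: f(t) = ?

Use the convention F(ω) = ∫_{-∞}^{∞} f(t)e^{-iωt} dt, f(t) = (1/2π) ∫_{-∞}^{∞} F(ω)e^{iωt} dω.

f(t) = 5 t^{2} e^{- 15 \left|{t}\right|}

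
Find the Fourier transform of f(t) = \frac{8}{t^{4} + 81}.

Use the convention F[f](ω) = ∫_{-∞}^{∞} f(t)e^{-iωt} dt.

F(ω) = \frac{8 \pi e^{- \frac{3 \sqrt{2} \left|{\omega}\right|}{2}} \sin{\left(\frac{3 \sqrt{2} \left|{\omega}\right|}{2} + \frac{\pi}{4} \right)}}{27}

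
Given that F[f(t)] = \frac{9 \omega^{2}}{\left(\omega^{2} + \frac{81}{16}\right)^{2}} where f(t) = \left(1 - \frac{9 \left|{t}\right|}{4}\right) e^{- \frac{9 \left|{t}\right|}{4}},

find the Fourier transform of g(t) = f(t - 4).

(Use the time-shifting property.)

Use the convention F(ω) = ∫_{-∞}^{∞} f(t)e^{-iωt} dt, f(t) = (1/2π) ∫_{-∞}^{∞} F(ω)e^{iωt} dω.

F[g](ω) = \frac{2304 \omega^{2} e^{- 4 i \omega}}{\left(16 \omega^{2} + 81\right)^{2}}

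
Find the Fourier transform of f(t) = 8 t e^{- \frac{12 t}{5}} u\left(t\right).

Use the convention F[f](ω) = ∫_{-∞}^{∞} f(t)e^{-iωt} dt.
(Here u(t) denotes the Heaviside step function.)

F(ω) = \frac{200}{\left(5 i \omega + 12\right)^{2}}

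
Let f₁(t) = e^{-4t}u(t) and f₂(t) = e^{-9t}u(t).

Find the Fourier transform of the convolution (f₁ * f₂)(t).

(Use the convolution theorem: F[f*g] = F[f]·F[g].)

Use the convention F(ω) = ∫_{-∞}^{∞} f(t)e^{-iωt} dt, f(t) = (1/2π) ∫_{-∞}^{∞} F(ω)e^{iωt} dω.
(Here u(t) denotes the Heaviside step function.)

F[f₁*f₂](ω) = \frac{1}{\left(i \omega + 4\right) \left(i \omega + 9\right)}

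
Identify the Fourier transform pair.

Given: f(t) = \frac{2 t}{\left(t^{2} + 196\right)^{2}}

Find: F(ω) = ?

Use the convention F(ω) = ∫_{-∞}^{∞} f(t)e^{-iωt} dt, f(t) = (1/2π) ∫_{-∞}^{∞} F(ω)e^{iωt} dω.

F(ω) = - \frac{i \pi \omega e^{- 14 \left|{\omega}\right|}}{14}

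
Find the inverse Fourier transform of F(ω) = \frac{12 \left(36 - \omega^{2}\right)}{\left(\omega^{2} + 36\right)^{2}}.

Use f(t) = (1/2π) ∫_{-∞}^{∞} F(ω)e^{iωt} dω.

f(t) = 6 e^{- 6 \left|{t}\right|} \left|{t}\right|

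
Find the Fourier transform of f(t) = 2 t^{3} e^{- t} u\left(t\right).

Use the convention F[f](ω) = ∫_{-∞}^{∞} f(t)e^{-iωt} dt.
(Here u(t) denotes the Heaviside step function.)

F(ω) = \frac{12}{\left(i \omega + 1\right)^{4}}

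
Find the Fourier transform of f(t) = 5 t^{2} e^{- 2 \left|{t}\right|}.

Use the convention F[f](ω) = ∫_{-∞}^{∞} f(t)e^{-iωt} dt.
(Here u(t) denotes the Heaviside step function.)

F(ω) = \frac{40 \left(4 - 3 \omega^{2}\right)}{\left(\omega^{2} + 4\right)^{3}}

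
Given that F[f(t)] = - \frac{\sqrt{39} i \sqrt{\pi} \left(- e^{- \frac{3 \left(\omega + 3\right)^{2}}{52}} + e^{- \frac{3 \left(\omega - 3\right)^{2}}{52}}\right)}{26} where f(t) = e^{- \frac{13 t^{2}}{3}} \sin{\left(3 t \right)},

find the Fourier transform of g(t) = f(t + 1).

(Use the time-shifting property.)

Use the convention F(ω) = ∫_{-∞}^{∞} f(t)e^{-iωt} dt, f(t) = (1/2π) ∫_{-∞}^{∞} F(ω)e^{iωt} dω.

F[g](ω) = \frac{\sqrt{39} i \sqrt{\pi} \left(1 - e^{\frac{9 \omega}{13}}\right) e^{- \frac{3 \omega^{2}}{52} - \frac{9 \omega}{26} + i \omega - \frac{27}{52}}}{26}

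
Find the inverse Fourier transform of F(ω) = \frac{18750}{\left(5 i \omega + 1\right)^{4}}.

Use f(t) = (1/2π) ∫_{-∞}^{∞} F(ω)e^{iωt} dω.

f(t) = 5 t^{3} e^{- \frac{t}{5}} u\left(t\right)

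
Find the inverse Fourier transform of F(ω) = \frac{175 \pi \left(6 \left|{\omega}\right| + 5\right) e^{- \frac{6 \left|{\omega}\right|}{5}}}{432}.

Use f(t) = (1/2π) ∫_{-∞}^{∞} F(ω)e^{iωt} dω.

f(t) = \frac{7}{\left(t^{2} + \frac{36}{25}\right)^{2}}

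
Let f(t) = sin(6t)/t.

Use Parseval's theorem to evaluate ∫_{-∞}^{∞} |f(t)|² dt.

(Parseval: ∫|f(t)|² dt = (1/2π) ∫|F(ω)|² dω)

∫|f(t)|² dt = 6 \pi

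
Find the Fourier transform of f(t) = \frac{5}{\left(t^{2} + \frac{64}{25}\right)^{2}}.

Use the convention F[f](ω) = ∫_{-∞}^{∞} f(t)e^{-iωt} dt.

F(ω) = \frac{125 \pi \left(8 \left|{\omega}\right| + 5\right) e^{- \frac{8 \left|{\omega}\right|}{5}}}{1024}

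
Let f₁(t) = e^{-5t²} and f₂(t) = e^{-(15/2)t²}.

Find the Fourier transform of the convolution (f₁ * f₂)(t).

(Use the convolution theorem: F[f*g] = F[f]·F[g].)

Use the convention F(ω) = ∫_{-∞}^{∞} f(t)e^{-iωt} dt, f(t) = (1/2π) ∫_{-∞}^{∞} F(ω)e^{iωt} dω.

F[f₁*f₂](ω) = \frac{\sqrt{6} \pi e^{- \frac{\omega^{2}}{12}}}{15}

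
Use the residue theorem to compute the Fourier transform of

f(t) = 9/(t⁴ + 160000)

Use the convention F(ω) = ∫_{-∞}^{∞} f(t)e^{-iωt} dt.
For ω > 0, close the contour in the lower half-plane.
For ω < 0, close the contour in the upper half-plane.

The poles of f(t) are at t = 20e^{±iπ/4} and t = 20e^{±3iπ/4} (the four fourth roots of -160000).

Let g(z) = f(z)e^{-iωz}; for large |z| the factor e^{-iωz} decays in the lower half-plane when ω > 0 and in the upper half-plane when ω < 0.

Case ω > 0 (lower half-plane, clockwise contour ⇒ F(ω) = -2πi·ΣRes):
  Res_{z = - 10 \sqrt{2} - 10 \sqrt{2} i} g(z) = \frac{9 \sqrt{2} i \left(1 - i\right) e^{10 \sqrt{2} \omega \left(-1 + i\right)}}{64000}
  Res_{z = 10 \sqrt{2} - 10 \sqrt{2} i} g(z) = \frac{9 \sqrt{2} i \left(1 + i\right) e^{- 10 \sqrt{2} \omega \left(1 + i\right)}}{64000}
  F(ω) = -2πi·ΣRes = \frac{9 \sqrt{2} \pi \left(1 - i\right) \left(e^{20 \sqrt{2} i \omega} + i\right) e^{- 10 \sqrt{2} \omega \left(1 + i\right)}}{32000} = \frac{9 \pi e^{- 10 \sqrt{2} \omega} \sin{\left(10 \sqrt{2} \omega + \frac{\pi}{4} \right)}}{8000}

Case ω < 0 (upper half-plane, counterclockwise contour ⇒ F(ω) = +2πi·ΣRes):
  Res_{z = 10 \sqrt{2} + 10 \sqrt{2} i} g(z) = \frac{9 \sqrt{2} i \left(-1 + i\right) e^{10 \sqrt{2} \omega \left(1 - i\right)}}{64000}
  Res_{z = - 10 \sqrt{2} + 10 \sqrt{2} i} g(z) = \frac{9 \sqrt{2} \left(1 - i\right) e^{10 \sqrt{2} \omega \left(1 + i\right)}}{64000}
  F(ω) = 2πi·ΣRes = - \frac{9 \sqrt{2} i \pi \left(i \left(1 - i\right) e^{10 \sqrt{2} \omega \left(1 - i\right)} - \left(1 - i\right) e^{10 \sqrt{2} \omega \left(1 + i\right)}\right)}{32000} = \frac{9 \pi e^{10 \sqrt{2} \omega} \cos{\left(10 \sqrt{2} \omega + \frac{\pi}{4} \right)}}{8000}

Both cases combine into a single formula in |ω|:

F(ω) = \frac{9 \pi e^{- 10 \sqrt{2} \left|{\omega}\right|} \sin{\left(10 \sqrt{2} \left|{\omega}\right| + \frac{\pi}{4} \right)}}{8000}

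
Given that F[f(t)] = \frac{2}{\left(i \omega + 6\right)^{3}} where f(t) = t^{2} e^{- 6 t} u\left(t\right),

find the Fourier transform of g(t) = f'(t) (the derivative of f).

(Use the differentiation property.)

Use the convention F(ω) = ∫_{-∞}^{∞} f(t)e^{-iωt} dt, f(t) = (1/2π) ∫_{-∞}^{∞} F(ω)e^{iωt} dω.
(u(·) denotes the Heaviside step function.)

F[g](ω) = \frac{2 i \omega}{\left(i \omega + 6\right)^{3}}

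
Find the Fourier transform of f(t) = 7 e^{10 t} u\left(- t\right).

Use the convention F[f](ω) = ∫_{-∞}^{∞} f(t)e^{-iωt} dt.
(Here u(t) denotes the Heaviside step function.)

F(ω) = - \frac{7}{i \omega - 10}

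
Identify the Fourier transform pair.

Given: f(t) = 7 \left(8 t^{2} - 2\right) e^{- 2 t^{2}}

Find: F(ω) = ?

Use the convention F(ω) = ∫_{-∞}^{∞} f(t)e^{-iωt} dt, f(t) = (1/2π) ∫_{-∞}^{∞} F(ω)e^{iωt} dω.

F(ω) = - \frac{7 \sqrt{2} \sqrt{\pi} \omega^{2} e^{- \frac{\omega^{2}}{8}}}{4}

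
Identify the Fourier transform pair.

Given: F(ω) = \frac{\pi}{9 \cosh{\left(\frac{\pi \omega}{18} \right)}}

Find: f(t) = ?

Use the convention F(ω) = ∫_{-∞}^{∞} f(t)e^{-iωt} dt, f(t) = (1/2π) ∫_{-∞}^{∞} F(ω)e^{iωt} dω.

f(t) = \frac{2}{e^{9 t} + e^{- 9 t}}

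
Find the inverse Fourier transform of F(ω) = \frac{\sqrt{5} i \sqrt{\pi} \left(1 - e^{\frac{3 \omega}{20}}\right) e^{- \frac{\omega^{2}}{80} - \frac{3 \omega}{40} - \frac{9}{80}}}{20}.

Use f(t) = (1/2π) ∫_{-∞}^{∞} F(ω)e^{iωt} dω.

f(t) = e^{- 20 t^{2}} \sin{\left(3 t \right)}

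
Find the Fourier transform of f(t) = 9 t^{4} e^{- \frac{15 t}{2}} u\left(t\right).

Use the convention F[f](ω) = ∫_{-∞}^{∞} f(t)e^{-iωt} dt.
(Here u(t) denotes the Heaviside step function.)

F(ω) = \frac{6912}{\left(2 i \omega + 15\right)^{5}}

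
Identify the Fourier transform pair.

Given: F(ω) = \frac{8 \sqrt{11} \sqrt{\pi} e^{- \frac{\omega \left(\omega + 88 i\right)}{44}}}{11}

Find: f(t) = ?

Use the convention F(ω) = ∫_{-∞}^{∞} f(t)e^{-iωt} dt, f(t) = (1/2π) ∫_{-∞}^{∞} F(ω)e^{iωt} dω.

f(t) = 8 e^{- 11 \left(t - 2\right)^{2}}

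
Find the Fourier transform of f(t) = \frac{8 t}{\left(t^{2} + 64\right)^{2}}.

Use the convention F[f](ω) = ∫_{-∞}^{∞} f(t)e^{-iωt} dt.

F(ω) = - \frac{i \pi \omega e^{- 8 \left|{\omega}\right|}}{2}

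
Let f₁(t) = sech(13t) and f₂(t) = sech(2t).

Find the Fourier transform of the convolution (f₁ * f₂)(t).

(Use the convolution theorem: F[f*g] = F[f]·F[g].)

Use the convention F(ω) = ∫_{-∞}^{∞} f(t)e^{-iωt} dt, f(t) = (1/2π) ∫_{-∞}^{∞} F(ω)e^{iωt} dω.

F[f₁*f₂](ω) = \frac{\pi^{2}}{26 \cosh{\left(\frac{\pi \omega}{26} \right)} \cosh{\left(\frac{\pi \omega}{4} \right)}}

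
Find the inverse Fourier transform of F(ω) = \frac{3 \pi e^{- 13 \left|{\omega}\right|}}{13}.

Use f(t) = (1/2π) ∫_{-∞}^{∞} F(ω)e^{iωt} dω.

f(t) = \frac{3}{t^{2} + 169}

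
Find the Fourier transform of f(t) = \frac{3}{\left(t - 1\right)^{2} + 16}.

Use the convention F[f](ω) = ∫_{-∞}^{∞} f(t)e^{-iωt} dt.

F(ω) = \frac{3 \pi e^{- i \omega - 4 \left|{\omega}\right|}}{4}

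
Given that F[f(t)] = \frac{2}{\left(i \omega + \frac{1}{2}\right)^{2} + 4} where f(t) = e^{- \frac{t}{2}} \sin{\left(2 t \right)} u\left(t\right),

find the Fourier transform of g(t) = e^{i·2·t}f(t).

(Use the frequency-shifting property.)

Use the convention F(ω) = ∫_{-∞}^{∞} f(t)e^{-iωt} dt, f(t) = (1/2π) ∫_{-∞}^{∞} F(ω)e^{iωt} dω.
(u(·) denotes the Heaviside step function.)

F[g](ω) = \frac{8}{\left(2 i \left(\omega - 2\right) + 1\right)^{2} + 16}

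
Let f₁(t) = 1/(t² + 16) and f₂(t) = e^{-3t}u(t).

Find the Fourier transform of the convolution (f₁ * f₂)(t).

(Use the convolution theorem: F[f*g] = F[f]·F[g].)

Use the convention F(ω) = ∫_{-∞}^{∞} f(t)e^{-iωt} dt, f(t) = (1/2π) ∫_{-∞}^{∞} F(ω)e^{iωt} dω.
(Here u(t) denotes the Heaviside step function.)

F[f₁*f₂](ω) = \frac{\pi e^{- 4 \left|{\omega}\right|}}{4 \left(i \omega + 3\right)}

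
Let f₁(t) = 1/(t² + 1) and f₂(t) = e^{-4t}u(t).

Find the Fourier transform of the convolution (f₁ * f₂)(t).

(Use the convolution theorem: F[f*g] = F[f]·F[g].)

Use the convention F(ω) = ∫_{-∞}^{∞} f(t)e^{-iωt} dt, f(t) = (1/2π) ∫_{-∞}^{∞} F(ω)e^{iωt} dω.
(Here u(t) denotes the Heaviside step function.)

F[f₁*f₂](ω) = \frac{\pi e^{- \left|{\omega}\right|}}{i \omega + 4}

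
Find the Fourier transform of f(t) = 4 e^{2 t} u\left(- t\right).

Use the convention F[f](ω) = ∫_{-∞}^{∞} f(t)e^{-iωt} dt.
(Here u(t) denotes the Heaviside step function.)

F(ω) = - \frac{4}{i \omega - 2}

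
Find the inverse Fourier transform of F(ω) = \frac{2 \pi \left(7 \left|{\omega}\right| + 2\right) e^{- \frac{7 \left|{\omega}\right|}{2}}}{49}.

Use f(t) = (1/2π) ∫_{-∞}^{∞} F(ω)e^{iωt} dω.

f(t) = \frac{7}{\left(t^{2} + \frac{49}{4}\right)^{2}}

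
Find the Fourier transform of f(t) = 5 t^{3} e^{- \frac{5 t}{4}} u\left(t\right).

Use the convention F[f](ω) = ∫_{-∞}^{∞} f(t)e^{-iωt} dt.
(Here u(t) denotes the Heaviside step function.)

F(ω) = \frac{7680}{\left(4 i \omega + 5\right)^{4}}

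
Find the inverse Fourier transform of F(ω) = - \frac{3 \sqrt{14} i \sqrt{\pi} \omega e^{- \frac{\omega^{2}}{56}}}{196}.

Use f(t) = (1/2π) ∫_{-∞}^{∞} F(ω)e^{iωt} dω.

f(t) = 6 t e^{- 14 t^{2}}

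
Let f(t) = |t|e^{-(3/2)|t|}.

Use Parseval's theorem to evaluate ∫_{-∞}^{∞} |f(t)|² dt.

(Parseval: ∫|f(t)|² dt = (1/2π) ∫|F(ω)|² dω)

∫|f(t)|² dt = \frac{4}{27}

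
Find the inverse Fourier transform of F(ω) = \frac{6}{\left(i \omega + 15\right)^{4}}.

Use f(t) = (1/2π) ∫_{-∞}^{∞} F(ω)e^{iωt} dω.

f(t) = t^{3} e^{- 15 t} u\left(t\right)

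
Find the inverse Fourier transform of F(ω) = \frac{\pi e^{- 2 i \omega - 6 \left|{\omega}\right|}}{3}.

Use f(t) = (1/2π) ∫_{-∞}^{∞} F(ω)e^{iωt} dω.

f(t) = \frac{2}{\left(t - 2\right)^{2} + 36}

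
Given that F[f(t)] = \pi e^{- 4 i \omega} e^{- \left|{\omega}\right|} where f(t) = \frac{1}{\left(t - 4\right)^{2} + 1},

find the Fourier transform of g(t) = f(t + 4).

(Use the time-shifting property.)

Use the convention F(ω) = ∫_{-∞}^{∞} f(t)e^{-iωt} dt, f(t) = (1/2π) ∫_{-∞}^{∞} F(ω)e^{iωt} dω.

F[g](ω) = \pi e^{- \left|{\omega}\right|}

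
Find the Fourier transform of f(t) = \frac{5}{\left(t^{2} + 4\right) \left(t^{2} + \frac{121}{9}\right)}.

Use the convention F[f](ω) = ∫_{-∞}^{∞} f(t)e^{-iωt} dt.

F(ω) = \frac{9 \pi e^{- 2 \left|{\omega}\right|}}{34} - \frac{27 \pi e^{- \frac{11 \left|{\omega}\right|}{3}}}{187}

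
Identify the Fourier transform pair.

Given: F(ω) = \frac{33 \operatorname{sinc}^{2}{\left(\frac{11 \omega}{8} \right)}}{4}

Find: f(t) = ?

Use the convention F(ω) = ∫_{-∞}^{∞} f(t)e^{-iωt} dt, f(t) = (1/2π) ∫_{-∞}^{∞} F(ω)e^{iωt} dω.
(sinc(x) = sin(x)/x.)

f(t) = 3 \left(\begin{cases} 1 - \frac{4 \left|{t}\right|}{11} & \text{for}\: \left|{t}\right| < \frac{11}{4} \\0 & \text{otherwise} \end{cases}\right)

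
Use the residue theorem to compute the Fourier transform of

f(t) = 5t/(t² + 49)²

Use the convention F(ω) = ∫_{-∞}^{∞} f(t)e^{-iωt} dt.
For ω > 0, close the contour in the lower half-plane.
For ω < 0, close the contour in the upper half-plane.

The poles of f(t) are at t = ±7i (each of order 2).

Let g(z) = f(z)e^{-iωz}; for large |z| the factor e^{-iωz} decays in the lower half-plane when ω > 0 and in the upper half-plane when ω < 0.

Case ω > 0 (lower half-plane, clockwise contour ⇒ F(ω) = -2πi·ΣRes):
  Res_{z = - 7 i} g(z) = \frac{5 \omega e^{- 7 \omega}}{28} (pole of order 2)
  F(ω) = -2πi·ΣRes = - \frac{5 i \pi \omega e^{- 7 \omega}}{14}

Case ω < 0 (upper half-plane, counterclockwise contour ⇒ F(ω) = +2πi·ΣRes):
  Res_{z = 7 i} g(z) = - \frac{5 \omega e^{7 \omega}}{28} (pole of order 2)
  F(ω) = 2πi·ΣRes = - \frac{5 i \pi \omega e^{7 \omega}}{14}

Both cases combine into a single formula in |ω|:

F(ω) = - \frac{5 i \pi \omega e^{- 7 \left|{\omega}\right|}}{14}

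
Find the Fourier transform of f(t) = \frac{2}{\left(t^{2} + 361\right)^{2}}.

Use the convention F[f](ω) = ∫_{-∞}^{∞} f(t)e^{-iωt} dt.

F(ω) = \frac{\pi \left(19 \left|{\omega}\right| + 1\right) e^{- 19 \left|{\omega}\right|}}{6859}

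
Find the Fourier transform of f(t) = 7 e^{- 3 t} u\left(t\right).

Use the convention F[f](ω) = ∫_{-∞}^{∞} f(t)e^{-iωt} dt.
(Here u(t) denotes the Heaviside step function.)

F(ω) = \frac{7}{i \omega + 3}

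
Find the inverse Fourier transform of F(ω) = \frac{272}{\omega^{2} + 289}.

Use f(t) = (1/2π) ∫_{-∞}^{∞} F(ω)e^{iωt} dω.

f(t) = 8 e^{- 17 \left|{t}\right|}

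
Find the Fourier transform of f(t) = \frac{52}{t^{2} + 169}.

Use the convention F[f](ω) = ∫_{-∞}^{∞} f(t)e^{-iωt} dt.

F(ω) = 4 \pi e^{- 13 \left|{\omega}\right|}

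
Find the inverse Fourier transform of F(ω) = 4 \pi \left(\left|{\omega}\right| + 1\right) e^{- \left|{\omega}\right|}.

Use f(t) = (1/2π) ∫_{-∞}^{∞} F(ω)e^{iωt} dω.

f(t) = \frac{8}{\left(t^{2} + 1\right)^{2}}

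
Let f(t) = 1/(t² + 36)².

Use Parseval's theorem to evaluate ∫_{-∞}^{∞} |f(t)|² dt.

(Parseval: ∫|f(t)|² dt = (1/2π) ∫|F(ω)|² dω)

∫|f(t)|² dt = \frac{5 \pi}{4478976}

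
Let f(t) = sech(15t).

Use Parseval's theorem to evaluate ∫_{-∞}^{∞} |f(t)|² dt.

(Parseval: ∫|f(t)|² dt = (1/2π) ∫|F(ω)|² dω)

∫|f(t)|² dt = \frac{2}{15}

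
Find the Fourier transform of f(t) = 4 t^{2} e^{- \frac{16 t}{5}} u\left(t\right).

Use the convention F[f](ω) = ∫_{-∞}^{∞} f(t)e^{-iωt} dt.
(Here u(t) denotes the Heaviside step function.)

F(ω) = \frac{1000}{\left(5 i \omega + 16\right)^{3}}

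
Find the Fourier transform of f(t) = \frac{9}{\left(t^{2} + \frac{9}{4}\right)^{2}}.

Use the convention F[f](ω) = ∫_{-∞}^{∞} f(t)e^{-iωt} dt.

F(ω) = \frac{2 \pi \left(3 \left|{\omega}\right| + 2\right) e^{- \frac{3 \left|{\omega}\right|}{2}}}{3}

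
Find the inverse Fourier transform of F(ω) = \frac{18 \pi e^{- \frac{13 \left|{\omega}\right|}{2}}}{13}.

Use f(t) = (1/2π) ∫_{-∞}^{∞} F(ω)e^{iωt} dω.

f(t) = \frac{9}{t^{2} + \frac{169}{4}}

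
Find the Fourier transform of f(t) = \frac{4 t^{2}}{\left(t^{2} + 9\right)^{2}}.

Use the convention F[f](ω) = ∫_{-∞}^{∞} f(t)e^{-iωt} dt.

F(ω) = \frac{2 \pi \left(1 - 3 \left|{\omega}\right|\right) e^{- 3 \left|{\omega}\right|}}{3}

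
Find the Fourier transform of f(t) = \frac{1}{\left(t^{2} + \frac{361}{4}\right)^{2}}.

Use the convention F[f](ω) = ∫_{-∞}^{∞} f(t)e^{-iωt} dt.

F(ω) = \frac{2 \pi \left(19 \left|{\omega}\right| + 2\right) e^{- \frac{19 \left|{\omega}\right|}{2}}}{6859}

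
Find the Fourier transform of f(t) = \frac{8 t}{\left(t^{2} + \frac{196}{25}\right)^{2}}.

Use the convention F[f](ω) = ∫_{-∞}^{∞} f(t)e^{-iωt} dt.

F(ω) = - \frac{10 i \pi \omega e^{- \frac{14 \left|{\omega}\right|}{5}}}{7}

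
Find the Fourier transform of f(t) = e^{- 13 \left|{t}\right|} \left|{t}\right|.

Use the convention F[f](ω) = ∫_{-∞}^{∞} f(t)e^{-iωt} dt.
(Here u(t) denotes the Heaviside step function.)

F(ω) = \frac{2 \left(169 - \omega^{2}\right)}{\left(\omega^{2} + 169\right)^{2}}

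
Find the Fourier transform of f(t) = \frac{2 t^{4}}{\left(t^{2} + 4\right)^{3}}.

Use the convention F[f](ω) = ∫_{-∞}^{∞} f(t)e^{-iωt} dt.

F(ω) = \frac{\pi \left(4 \omega^{2} - 10 \left|{\omega}\right| + 3\right) e^{- 2 \left|{\omega}\right|}}{8}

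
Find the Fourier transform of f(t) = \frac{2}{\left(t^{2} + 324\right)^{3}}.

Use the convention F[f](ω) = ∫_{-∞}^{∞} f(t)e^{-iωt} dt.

F(ω) = \frac{\pi \left(108 \omega^{2} + 18 \left|{\omega}\right| + 1\right) e^{- 18 \left|{\omega}\right|}}{2519424}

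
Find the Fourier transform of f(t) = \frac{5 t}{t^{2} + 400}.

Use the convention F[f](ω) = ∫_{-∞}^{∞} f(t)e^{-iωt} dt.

F(ω) = - 5 i \pi e^{- 20 \left|{\omega}\right|} \operatorname{sign}{\left(\omega \right)}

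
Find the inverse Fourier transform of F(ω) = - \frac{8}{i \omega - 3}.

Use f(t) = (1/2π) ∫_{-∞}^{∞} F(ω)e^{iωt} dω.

f(t) = 8 e^{3 t} u\left(- t\right)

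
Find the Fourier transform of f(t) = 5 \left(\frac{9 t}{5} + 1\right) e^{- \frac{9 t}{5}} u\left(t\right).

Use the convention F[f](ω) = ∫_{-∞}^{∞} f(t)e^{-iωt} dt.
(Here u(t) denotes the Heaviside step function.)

F(ω) = \frac{25 \left(- 5 i \omega - 18\right)}{25 \omega^{2} - 90 i \omega - 81}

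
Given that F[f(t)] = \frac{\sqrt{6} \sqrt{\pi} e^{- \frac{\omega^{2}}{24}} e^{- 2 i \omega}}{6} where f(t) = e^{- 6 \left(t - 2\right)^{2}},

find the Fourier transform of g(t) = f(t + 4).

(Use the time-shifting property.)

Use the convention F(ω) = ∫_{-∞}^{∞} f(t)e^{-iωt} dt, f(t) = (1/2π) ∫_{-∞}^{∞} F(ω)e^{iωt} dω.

F[g](ω) = \frac{\sqrt{6} \sqrt{\pi} e^{\frac{\omega \left(- \omega + 48 i\right)}{24}}}{6}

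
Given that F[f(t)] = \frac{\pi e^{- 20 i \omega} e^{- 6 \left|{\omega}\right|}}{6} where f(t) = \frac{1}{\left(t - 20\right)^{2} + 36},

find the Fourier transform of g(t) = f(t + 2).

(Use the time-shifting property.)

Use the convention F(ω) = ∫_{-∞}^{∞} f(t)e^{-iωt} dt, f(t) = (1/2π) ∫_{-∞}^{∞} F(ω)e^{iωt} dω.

F[g](ω) = \frac{\pi e^{- 18 i \omega - 6 \left|{\omega}\right|}}{6}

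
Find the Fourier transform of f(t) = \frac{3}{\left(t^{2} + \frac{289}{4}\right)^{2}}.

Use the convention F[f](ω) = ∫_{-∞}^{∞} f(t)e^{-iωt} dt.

F(ω) = \frac{6 \pi \left(17 \left|{\omega}\right| + 2\right) e^{- \frac{17 \left|{\omega}\right|}{2}}}{4913}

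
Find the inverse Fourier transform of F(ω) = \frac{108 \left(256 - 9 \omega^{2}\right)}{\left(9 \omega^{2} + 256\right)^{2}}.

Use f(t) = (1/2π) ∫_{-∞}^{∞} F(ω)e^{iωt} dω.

f(t) = 6 e^{- \frac{16 \left|{t}\right|}{3}} \left|{t}\right|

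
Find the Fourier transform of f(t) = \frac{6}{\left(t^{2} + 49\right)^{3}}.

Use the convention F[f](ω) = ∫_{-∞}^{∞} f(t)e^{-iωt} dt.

F(ω) = \frac{3 \pi \left(49 \omega^{2} + 21 \left|{\omega}\right| + 3\right) e^{- 7 \left|{\omega}\right|}}{67228}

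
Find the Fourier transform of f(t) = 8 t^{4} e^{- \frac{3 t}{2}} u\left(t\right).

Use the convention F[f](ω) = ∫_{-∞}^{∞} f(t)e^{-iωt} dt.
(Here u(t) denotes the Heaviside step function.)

F(ω) = \frac{6144}{\left(2 i \omega + 3\right)^{5}}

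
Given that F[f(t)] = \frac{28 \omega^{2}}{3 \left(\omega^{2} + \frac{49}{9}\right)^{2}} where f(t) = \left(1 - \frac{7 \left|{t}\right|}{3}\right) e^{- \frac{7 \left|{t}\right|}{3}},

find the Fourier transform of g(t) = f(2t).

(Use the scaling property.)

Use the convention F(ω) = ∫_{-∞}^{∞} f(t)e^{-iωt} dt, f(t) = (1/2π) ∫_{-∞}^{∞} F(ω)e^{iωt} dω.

F[g](ω) = \frac{1512 \omega^{2}}{\left(9 \omega^{2} + 196\right)^{2}}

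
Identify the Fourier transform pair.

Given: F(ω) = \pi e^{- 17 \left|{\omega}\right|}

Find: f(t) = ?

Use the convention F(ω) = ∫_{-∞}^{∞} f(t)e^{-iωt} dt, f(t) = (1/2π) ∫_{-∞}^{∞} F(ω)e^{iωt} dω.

f(t) = \frac{17}{t^{2} + 289}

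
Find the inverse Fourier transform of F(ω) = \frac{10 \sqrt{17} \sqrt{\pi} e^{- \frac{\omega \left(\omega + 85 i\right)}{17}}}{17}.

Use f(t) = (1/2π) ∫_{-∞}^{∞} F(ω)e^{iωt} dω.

f(t) = 5 e^{- \frac{17 \left(t - 5\right)^{2}}{4}}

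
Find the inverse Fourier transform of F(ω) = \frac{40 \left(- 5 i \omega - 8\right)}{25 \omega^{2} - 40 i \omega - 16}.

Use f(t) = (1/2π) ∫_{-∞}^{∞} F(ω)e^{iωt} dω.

f(t) = 8 \left(\frac{4 t}{5} + 1\right) e^{- \frac{4 t}{5}} u\left(t\right)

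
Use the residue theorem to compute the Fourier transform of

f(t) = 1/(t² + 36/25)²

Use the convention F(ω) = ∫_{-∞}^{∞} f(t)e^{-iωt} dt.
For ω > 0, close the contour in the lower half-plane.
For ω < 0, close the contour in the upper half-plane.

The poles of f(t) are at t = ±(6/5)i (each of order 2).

Let g(z) = f(z)e^{-iωz}; for large |z| the factor e^{-iωz} decays in the lower half-plane when ω > 0 and in the upper half-plane when ω < 0.

Case ω > 0 (lower half-plane, clockwise contour ⇒ F(ω) = -2πi·ΣRes):
  Res_{z = - \frac{6 i}{5}} g(z) = \frac{25 i \left(6 \omega + 5\right) e^{- \frac{6 \omega}{5}}}{864} (pole of order 2)
  F(ω) = -2πi·ΣRes = \frac{25 \pi \left(6 \omega + 5\right) e^{- \frac{6 \omega}{5}}}{432}

Case ω < 0 (upper half-plane, counterclockwise contour ⇒ F(ω) = +2πi·ΣRes):
  Res_{z = \frac{6 i}{5}} g(z) = \frac{25 i \left(6 \omega - 5\right) e^{\frac{6 \omega}{5}}}{864} (pole of order 2)
  F(ω) = 2πi·ΣRes = \frac{25 \pi \left(5 - 6 \omega\right) e^{\frac{6 \omega}{5}}}{432}

Both cases combine into a single formula in |ω|:

F(ω) = \frac{25 \pi \left(6 \left|{\omega}\right| + 5\right) e^{- \frac{6 \left|{\omega}\right|}{5}}}{432}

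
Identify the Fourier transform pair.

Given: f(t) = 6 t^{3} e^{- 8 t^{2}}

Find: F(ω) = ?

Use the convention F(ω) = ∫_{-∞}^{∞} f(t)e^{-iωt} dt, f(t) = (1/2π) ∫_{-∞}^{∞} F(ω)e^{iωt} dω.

F(ω) = \frac{3 \sqrt{2} i \sqrt{\pi} \omega \left(\omega^{2} - 48\right) e^{- \frac{\omega^{2}}{32}}}{8192}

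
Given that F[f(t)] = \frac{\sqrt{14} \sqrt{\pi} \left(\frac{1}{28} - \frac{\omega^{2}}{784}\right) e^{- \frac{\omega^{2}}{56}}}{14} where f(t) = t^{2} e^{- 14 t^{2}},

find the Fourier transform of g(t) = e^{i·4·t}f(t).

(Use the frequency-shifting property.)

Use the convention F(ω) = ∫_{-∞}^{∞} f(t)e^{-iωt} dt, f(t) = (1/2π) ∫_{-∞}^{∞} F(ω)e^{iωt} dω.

F[g](ω) = \frac{\sqrt{14} \sqrt{\pi} \left(28 - \left(\omega - 4\right)^{2}\right) e^{- \frac{\left(\omega - 4\right)^{2}}{56}}}{10976}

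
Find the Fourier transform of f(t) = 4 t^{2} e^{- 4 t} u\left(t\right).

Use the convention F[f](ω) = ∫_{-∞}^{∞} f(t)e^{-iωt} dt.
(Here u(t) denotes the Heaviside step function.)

F(ω) = \frac{8}{\left(i \omega + 4\right)^{3}}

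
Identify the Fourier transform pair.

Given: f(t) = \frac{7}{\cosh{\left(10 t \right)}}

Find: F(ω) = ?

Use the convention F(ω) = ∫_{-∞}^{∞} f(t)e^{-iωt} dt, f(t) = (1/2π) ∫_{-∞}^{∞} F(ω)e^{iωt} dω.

F(ω) = \frac{7 \pi}{10 \cosh{\left(\frac{\pi \omega}{20} \right)}}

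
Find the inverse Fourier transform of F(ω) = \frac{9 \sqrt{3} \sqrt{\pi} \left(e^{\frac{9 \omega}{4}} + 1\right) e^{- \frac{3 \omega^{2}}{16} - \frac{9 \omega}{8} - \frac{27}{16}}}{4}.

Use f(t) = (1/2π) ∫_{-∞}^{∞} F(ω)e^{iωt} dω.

f(t) = 9 e^{- \frac{4 t^{2}}{3}} \cos{\left(3 t \right)}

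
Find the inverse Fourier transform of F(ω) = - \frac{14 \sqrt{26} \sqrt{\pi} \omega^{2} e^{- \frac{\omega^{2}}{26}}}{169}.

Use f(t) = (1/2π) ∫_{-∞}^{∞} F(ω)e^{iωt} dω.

f(t) = 7 \left(26 t^{2} - 2\right) e^{- \frac{13 t^{2}}{2}}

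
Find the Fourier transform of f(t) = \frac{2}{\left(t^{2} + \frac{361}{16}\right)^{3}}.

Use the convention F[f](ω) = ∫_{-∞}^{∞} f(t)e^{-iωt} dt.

F(ω) = \frac{16 \pi \left(361 \omega^{2} + 228 \left|{\omega}\right| + 48\right) e^{- \frac{19 \left|{\omega}\right|}{4}}}{2476099}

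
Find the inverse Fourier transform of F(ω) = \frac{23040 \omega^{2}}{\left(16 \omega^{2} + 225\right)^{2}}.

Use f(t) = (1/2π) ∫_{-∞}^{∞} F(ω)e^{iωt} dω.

f(t) = 6 \left(1 - \frac{15 \left|{t}\right|}{4}\right) e^{- \frac{15 \left|{t}\right|}{4}}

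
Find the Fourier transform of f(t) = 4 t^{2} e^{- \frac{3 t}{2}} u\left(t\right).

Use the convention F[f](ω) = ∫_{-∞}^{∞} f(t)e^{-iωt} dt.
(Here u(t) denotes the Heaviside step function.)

F(ω) = \frac{64}{\left(2 i \omega + 3\right)^{3}}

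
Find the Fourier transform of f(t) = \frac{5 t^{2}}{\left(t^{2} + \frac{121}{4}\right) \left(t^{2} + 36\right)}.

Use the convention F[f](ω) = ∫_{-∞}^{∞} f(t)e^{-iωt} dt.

F(ω) = \frac{120 \pi e^{- 6 \left|{\omega}\right|}}{23} - \frac{110 \pi e^{- \frac{11 \left|{\omega}\right|}{2}}}{23}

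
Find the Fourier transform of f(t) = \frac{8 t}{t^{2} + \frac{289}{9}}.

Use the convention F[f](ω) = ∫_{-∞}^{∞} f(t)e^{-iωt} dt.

F(ω) = - 8 i \pi e^{- \frac{17 \left|{\omega}\right|}{3}} \operatorname{sign}{\left(\omega \right)}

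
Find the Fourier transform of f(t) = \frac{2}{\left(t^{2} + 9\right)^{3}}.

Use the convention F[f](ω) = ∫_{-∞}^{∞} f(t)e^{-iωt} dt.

F(ω) = \frac{\pi \left(3 \omega^{2} + 3 \left|{\omega}\right| + 1\right) e^{- 3 \left|{\omega}\right|}}{324}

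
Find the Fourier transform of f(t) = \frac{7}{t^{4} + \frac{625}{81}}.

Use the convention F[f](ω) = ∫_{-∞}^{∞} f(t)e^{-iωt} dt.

F(ω) = \frac{189 \pi e^{- \frac{5 \sqrt{2} \left|{\omega}\right|}{6}} \sin{\left(\frac{5 \sqrt{2} \left|{\omega}\right|}{6} + \frac{\pi}{4} \right)}}{125}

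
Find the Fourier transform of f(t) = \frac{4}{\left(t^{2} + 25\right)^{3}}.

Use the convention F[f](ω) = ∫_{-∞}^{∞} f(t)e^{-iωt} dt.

F(ω) = \frac{\pi \left(25 \omega^{2} + 15 \left|{\omega}\right| + 3\right) e^{- 5 \left|{\omega}\right|}}{6250}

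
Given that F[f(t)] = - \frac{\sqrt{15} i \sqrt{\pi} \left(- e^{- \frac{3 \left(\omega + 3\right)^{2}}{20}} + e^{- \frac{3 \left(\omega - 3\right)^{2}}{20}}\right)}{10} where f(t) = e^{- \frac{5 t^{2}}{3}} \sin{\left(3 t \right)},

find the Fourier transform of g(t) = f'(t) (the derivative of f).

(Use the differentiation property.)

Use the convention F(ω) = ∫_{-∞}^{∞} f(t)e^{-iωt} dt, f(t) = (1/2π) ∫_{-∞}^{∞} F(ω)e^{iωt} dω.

F[g](ω) = \frac{\sqrt{15} \sqrt{\pi} \omega \left(e^{\frac{9 \omega}{5}} - 1\right) e^{- \frac{3 \omega^{2}}{20} - \frac{9 \omega}{10} - \frac{27}{20}}}{10}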